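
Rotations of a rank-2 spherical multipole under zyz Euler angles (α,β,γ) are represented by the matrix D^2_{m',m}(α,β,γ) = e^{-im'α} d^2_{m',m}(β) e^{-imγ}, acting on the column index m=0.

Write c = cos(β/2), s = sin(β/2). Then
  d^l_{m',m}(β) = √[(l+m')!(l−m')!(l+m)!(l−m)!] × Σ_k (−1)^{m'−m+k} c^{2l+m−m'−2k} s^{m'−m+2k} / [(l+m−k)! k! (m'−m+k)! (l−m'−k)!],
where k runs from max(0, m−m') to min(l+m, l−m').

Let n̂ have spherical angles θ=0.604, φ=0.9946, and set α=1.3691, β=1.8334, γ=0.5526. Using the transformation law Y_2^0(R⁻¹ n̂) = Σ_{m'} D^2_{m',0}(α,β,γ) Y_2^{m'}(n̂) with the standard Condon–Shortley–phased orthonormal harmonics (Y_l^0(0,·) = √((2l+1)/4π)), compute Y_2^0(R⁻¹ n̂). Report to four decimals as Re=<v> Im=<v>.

Need the full column D^2_{m',0} for m'=−2..2 at α=1.3691, β=1.8334, γ=0.5526.
cos(β/2)=0.608442, sin(β/2)=0.793598
d^2_{-2,0}: single k=2 term ⇒ +0.571105;  D = -0.525265+0.224182i
d^2_{-1,0}: k∈[1..2] ⇒ +0.437859 -0.744898 = -0.307039;  D = -0.061510-0.300815i
d^2_{0,0}: k∈[0..2] ⇒ +0.137050 -0.932610 +0.396645 = -0.398915;  D = -0.398915+0.000000i
d^2_{1,0}: k∈[0..1] ⇒ -0.437859 +0.744898 = +0.307039;  D = +0.061510-0.300815i
d^2_{2,0}: single k=0 term ⇒ +0.571105;  D = -0.525265-0.224182i
Y_2^{m'}(θ=0.604,φ=0.9946) and Σ D·Y over m':
  (-0.5253+0.2242i)·(-0.0506-0.1138i)  (-0.0615-0.3008i)·(+0.1968-0.3028i)  (-0.3989+0.0000i)·(+0.3256+0.0000i)  (+0.0615-0.3008i)·(-0.1968-0.3028i)  (-0.5253-0.2242i)·(-0.0506+0.1138i)
Y_2^0(R⁻¹ n̂) = -0.232049+0.000000i

Re=-0.2320 Im=0.0000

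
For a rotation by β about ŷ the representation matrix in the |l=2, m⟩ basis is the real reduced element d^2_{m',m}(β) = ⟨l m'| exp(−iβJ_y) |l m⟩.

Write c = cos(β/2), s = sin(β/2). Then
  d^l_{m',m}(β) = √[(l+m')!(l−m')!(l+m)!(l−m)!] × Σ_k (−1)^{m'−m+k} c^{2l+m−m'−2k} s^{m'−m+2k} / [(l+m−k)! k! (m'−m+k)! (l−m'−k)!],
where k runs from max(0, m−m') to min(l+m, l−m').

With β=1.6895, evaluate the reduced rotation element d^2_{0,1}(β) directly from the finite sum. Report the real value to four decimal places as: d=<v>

d^2_{0,1}(β=1.6895) via Wigner's sum:
Half-angle: c=0.663918, s=0.747805. N=√(2·2·6·1)=4.898979
k: max(0,(1)−(0))=1 … min(2+(1),2−(0))=2
  k=1: (−1)^0·4.8990/(2)·0.6639^3·0.7478^1 = +0.536053
  k=2: (−1)^1·4.8990/(2)·0.6639^1·0.7478^3 = -0.680073
d^2_{0,1}(1.6895) = +0.536053 -0.680073 = -0.144020

d=-0.1440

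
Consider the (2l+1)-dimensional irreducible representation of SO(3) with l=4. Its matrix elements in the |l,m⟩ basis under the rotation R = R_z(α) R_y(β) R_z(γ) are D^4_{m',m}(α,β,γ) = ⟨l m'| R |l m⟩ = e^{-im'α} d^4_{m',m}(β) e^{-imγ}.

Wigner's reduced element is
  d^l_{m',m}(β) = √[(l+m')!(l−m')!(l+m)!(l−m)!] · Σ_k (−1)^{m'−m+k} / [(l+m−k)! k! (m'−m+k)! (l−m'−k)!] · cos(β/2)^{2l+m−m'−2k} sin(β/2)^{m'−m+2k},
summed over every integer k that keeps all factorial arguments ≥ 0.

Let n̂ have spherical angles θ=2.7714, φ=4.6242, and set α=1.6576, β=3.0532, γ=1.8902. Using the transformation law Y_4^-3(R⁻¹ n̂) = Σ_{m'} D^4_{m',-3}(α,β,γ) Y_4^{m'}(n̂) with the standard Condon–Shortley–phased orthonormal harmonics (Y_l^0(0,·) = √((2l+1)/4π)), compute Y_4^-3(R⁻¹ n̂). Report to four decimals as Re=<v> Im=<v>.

Need the full column D^4_{m',-3} for m'=−4..4 at α=1.6576, β=3.0532, γ=1.8902.
cos(β/2)=0.044182, sin(β/2)=0.999024
d^4_{-4,-3}: single k=1 term ⇒ +0.000000;  D = +0.000000-0.000000i
d^4_{-3,-3}: k∈[0..1] ⇒ +0.000000 -0.000000 = -0.000000;  D = +0.000000+0.000000i
d^4_{-2,-3}: k∈[0..1] ⇒ -0.000000 +0.000002 = +0.000002;  D = -0.000002+0.000001i
d^4_{-1,-3}: k∈[0..1] ⇒ +0.000000 -0.000050 = -0.000050;  D = -0.000025-0.000043i
d^4_{0,-3}: k∈[0..1] ⇒ -0.000002 +0.001015 = +0.001014;  D = +0.000829-0.000583i
d^4_{1,-3}: k∈[0..1] ⇒ +0.000050 -0.015403 = -0.015353;  D = +0.009884+0.011749i
d^4_{2,-3}: k∈[0..1] ⇒ -0.000963 +0.164187 = +0.163224;  D = -0.115325+0.115508i
d^4_{3,-3}: k∈[0..1] ⇒ +0.013584 -0.992215 = -0.978630;  D = -0.749883-0.628803i
d^4_{4,-3}: single k=0 term ⇒ -0.124114;  D = -0.071202+0.101659i
Y_4^{m'}(θ=2.7714,φ=4.6242) and Σ D·Y over m':
  (+0.0000-0.0000i)·(+0.0071+0.0026i)  (+0.0000+0.0000i)·(-0.0145+0.0533i)  (-0.0000+0.0000i)·(-0.2192-0.0391i)  (-0.0000-0.0000i)·(+0.0433-0.4901i)  (+0.0008-0.0006i)·(+0.3558+0.0000i)  (+0.0099+0.0117i)·(-0.0433-0.4901i)  (-0.1153+0.1155i)·(-0.2192+0.0391i)  (-0.7499-0.6288i)·(+0.0145+0.0533i)  (-0.0712+0.1017i)·(+0.0071-0.0026i)
Y_4^-3(R⁻¹ n̂) = +0.048828-0.083542i

Re=0.0488 Im=-0.0835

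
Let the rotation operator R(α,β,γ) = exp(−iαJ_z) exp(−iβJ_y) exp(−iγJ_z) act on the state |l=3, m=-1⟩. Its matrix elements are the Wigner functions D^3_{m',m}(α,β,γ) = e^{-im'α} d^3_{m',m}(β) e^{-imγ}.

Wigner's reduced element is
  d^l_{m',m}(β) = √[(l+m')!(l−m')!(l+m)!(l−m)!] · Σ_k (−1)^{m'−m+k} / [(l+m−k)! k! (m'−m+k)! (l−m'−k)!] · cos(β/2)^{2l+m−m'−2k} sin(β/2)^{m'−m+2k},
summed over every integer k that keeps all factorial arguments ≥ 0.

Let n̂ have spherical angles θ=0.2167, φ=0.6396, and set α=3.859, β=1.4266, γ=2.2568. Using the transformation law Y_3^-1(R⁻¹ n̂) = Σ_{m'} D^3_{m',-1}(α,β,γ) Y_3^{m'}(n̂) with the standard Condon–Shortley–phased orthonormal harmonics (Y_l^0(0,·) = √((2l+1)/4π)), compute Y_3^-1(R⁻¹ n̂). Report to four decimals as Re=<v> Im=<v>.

Re=-0.2030 Im=0.2396

Need the full column D^3_{m',-1} for m'=−3..3 at α=3.859, β=1.4266, γ=2.2568.
cos(β/2)=0.756207, sin(β/2)=0.654333
d^3_{-3,-1}: single k=2 term ⇒ +0.542257;  D = +0.161991+0.517495i
d^3_{-2,-1}: k∈[1..2] ⇒ +0.511683 -0.766210 = -0.254526;  D = +0.216987+0.133042i
d^3_{-1,-1}: k∈[0..2] ⇒ +0.187001 -1.120081 +0.628966 = -0.304115;  D = -0.299864+0.050667i
d^3_{0,-1}: k∈[0..2] ⇒ -0.560521 +1.259011 -0.314213 = +0.384277;  D = -0.243420+0.297347i
d^3_{1,-1}: k∈[0..2] ⇒ +0.840061 -0.838621 +0.078486 = +0.079926;  D = -0.002510-0.079886i
d^3_{2,-1}: k∈[0..1] ⇒ -0.766210 +0.286836 = -0.479373;  D = -0.326342-0.351140i
d^3_{3,-1}: single k=0 term ⇒ +0.405996;  D = -0.403778-0.042381i
Y_3^{m'}(θ=0.2167,φ=0.6396) and Σ D·Y over m':
  (+0.1620+0.5175i)·(-0.0014-0.0039i)  (+0.2170+0.1330i)·(+0.0133-0.0442i)  (-0.2999+0.0507i)·(+0.2101-0.1563i)  (-0.2434+0.2973i)·(+0.6447+0.0000i)  (-0.0025-0.0799i)·(-0.2101-0.1563i)  (-0.3263-0.3511i)·(+0.0133+0.0442i)  (-0.4038-0.0424i)·(+0.0014-0.0039i)
Y_3^-1(R⁻¹ n̂) = -0.202971+0.239630i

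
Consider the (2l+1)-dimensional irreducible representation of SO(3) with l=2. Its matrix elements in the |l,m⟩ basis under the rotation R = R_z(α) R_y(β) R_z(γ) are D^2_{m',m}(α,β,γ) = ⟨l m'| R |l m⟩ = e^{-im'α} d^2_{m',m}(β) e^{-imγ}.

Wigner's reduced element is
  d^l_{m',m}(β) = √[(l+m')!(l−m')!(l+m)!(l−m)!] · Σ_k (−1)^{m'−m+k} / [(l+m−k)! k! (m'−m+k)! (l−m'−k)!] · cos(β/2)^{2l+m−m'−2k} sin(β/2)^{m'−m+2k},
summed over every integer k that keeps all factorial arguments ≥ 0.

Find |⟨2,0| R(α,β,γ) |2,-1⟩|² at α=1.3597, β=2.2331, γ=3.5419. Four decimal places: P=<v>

Split into d^2_{0,-1}(β=2.2331) × two z-phases.
c=cos(2.2331/2)=0.438785, s=sin(2.2331/2)=0.898592; N=√[2·2·1·6]=4.898979
k: max(0,(-1)−(0))=0 … min(2+(-1),2−(0))=1
  k=0: (−1)^1·4.8990/(2)·0.4388^3·0.8986^1 = -0.185949
  k=1: (−1)^2·4.8990/(2)·0.4388^1·0.8986^3 = +0.779857
d^2_{0,-1}(2.2331) = -0.185949 +0.779857 = +0.593908
|D^2_{0,-1}|² = |d^2_{0,-1}(β)|² = (+0.593908)² = 0.352727 (the z-rotation phases have unit modulus)

P=0.3527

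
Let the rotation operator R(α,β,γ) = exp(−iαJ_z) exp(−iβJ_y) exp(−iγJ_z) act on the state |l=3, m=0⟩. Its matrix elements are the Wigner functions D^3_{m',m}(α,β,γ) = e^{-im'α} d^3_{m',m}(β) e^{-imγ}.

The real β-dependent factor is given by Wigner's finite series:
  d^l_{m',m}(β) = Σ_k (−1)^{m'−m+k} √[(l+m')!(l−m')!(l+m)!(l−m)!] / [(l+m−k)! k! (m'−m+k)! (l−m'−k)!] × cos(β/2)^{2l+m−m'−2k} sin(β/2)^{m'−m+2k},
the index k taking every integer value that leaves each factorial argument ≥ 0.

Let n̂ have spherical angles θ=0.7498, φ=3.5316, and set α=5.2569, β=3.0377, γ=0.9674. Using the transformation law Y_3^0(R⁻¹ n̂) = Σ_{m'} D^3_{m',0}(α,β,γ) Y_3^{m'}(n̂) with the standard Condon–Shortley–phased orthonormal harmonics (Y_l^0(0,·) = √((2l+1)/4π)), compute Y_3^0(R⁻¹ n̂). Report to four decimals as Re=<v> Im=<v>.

Need the full column D^3_{m',0} for m'=−3..3 at α=5.2569, β=3.0377, γ=0.9674.
cos(β/2)=0.051923, sin(β/2)=0.998651
d^3_{-3,0}: single k=3 term ⇒ +0.000623;  D = -0.000622-0.000039i
d^3_{-2,0}: k∈[2..3] ⇒ +0.000040 -0.014687 = -0.014647;  D = +0.006787+0.012980i
d^3_{-1,0}: k∈[1..3] ⇒ +0.000001 -0.001449 +0.178657 = +0.177209;  D = +0.091794-0.151581i
d^3_{0,0}: k∈[0..3] ⇒ +0.000000 -0.000065 +0.024133 -0.991934 = -0.967866;  D = -0.967866+0.000000i
d^3_{1,0}: k∈[0..2] ⇒ -0.000001 +0.001449 -0.178657 = -0.177209;  D = -0.091794-0.151581i
d^3_{2,0}: k∈[0..1] ⇒ +0.000040 -0.014687 = -0.014647;  D = +0.006787-0.012980i
d^3_{3,0}: single k=0 term ⇒ -0.000623;  D = +0.000622-0.000039i
Y_3^{m'}(θ=0.7498,φ=3.5316) and Σ D·Y over m':
  (-0.0006-0.0000i)·(-0.0515+0.1216i)  (+0.0068+0.0130i)·(+0.2469-0.2443i)  (+0.0918-0.1516i)·(-0.3418+0.1405i)  (-0.9679+0.0000i)·(-0.0880+0.0000i)  (-0.0918-0.1516i)·(+0.3418+0.1405i)  (+0.0068-0.0130i)·(+0.2469+0.2443i)  (+0.0006-0.0000i)·(+0.0515+0.1216i)
Y_3^0(R⁻¹ n̂) = +0.074767-0.000000i

Re=0.0748 Im=0.0000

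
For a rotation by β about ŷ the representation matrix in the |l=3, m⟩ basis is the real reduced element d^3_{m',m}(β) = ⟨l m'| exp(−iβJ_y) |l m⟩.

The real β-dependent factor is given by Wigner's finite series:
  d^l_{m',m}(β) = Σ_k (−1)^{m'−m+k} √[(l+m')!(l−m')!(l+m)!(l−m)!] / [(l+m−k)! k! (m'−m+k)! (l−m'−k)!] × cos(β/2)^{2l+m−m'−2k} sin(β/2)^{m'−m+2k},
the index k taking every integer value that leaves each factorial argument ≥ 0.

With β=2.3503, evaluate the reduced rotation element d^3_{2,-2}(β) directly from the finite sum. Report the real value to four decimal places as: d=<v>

d=-0.0789

d^3_{2,-2}(β=2.3503) via Wigner's sum:
With c≡cos(β/2)=0.385405 and s≡sin(β/2)=0.922748, N=[120·1·1·120]^{1/2}=120.000000
k∈{0,1} keeps every argument non-negative
  k=0: (−1)^4·120.0000/(24)·0.3854^2·0.9227^4 = +0.538438
  k=1: (−1)^5·120.0000/(120)·0.3854^0·0.9227^6 = -0.617302
d^3_{2,-2}(2.3503) = +0.538438 -0.617302 = -0.078864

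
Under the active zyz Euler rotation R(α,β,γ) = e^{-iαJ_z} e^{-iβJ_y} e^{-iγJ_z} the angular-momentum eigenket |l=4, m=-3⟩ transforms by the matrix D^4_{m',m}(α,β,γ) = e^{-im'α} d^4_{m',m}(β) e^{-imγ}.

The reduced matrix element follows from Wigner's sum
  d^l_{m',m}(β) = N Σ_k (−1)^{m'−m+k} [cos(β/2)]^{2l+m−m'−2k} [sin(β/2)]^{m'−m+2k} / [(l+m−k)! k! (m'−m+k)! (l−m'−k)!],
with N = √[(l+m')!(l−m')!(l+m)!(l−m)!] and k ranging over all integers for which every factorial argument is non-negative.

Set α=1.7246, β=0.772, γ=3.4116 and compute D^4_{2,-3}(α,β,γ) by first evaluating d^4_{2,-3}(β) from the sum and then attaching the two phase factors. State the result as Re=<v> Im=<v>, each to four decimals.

D^4_{2,-3}(1.7246,0.772,3.4116) = e^{-i·2·1.7246}·d^4_{2,-3}(0.772)·e^{-i·-3·3.4116}. Compute d first:
c=cos(0.772/2)=0.926422, s=sin(0.772/2)=0.376486; N=√[720·2·1·5040]=2693.993318
The bounds max(0,m−m')=0 and min(l+m,l−m')=1 give 2 terms
  k=0: (−1)^5·2693.9933/(240)·0.9264^3·0.3765^5 = -0.067508
  k=1: (−1)^6·2693.9933/(720)·0.9264^1·0.3765^7 = +0.003716
d^4_{2,-3}(0.772) = -0.067508 +0.003716 = -0.063792
D = (-0.953061+0.302779i)·(-0.063792)·(-0.689482-0.724302i) = -0.055908-0.030718i

Re=-0.0559 Im=-0.0307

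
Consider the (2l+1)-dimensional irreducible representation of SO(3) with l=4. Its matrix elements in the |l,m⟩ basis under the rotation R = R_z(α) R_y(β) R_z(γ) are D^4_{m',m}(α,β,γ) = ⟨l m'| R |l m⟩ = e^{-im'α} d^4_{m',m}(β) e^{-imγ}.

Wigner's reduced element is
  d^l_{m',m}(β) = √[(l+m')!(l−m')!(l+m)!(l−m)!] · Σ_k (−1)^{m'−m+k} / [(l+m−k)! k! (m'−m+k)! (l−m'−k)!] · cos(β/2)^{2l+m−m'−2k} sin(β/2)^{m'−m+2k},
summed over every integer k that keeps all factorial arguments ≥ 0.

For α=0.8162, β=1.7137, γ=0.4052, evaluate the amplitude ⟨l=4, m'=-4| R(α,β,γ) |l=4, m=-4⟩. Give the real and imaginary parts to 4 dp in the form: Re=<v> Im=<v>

Split into d^4_{-4,-4}(β=1.7137) × two z-phases.
With c≡cos(β/2)=0.654821 and s≡sin(β/2)=0.755784, N=[1·40320·1·40320]^{1/2}=40320.000000
The bounds max(0,m−m')=0 and min(l+m,l−m')=0 give 1 term
  k=0: (−1)^0·40320.0000/(40320)·0.6548^8·0.7558^0 = +0.033805
d^4_{-4,-4}(1.7137) = +0.033805
Phases: e^{-i·(-4)·0.8162}=-0.992420-0.122896i, e^{-i·(-4)·0.4052}=-0.049983+0.998750i ⇒ D=+0.005826-0.033299i

Re=0.0058 Im=-0.0333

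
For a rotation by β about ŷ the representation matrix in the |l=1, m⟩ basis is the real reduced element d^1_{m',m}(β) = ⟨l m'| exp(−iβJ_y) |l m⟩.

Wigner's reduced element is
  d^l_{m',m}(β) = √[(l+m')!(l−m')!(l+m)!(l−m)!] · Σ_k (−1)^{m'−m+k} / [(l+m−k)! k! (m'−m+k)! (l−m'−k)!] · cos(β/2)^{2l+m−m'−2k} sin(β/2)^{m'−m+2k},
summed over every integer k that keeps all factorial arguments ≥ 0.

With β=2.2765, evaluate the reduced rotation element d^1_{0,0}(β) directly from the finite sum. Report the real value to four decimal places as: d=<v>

d=-0.6486

d^1_{0,0}(β=2.2765) via Wigner's sum:
With c≡cos(β/2)=0.419184 and s≡sin(β/2)=0.907901, N=[1·1·1·1]^{1/2}=1.000000
The bounds max(0,m−m')=0 and min(l+m,l−m')=1 give 2 terms
  k=0: (−1)^0·1.0000/(1)·0.4192^2·0.9079^0 = +0.175715
  k=1: (−1)^1·1.0000/(1)·0.4192^0·0.9079^2 = -0.824285
d^1_{0,0}(2.2765) = +0.175715 -0.824285 = -0.648570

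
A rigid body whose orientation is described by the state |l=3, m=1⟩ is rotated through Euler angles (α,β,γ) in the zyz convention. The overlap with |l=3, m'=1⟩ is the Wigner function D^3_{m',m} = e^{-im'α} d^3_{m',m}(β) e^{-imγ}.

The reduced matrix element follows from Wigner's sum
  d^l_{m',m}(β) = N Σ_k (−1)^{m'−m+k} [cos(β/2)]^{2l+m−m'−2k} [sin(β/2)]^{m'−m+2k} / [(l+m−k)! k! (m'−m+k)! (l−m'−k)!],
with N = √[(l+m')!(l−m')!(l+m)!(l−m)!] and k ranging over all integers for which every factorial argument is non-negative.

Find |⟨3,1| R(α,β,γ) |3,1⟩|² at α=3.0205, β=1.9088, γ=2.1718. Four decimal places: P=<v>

Split into d^3_{1,1}(β=1.9088) × two z-phases.
Half-angle: c=0.578098, s=0.815967. N=√(24·2·24·2)=48.000000
k∈{0,1,2} keeps every argument non-negative
  k=0: (−1)^0·48.0000/(48)·0.5781^6·0.8160^0 = +0.037326
  k=1: (−1)^1·48.0000/(6)·0.5781^4·0.8160^2 = -0.594898
  k=2: (−1)^2·48.0000/(8)·0.5781^2·0.8160^4 = +0.888884
d^3_{1,1}(1.9088) = +0.037326 -0.594898 +0.888884 = +0.331312
|D^3_{1,1}|² = |d^3_{1,1}(β)|² = (+0.331312)² = 0.109768 (the z-rotation phases have unit modulus)

P=0.1098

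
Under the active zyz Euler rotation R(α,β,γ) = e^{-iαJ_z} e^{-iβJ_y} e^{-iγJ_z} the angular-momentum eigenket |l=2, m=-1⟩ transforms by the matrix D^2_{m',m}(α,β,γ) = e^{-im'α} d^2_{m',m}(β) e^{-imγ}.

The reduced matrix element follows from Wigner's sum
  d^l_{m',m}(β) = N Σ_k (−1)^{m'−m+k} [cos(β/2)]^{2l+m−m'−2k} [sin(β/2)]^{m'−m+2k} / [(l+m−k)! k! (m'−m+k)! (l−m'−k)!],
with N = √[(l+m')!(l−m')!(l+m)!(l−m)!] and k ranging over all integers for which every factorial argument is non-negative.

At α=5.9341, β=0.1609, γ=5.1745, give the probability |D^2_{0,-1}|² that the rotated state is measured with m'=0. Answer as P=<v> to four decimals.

D^2_{0,-1}(5.9341,0.1609,5.1745) = e^{-i·0·5.9341}·d^2_{0,-1}(0.1609)·e^{-i·-1·5.1745}. Compute d first:
c=cos(0.1609/2)=0.996766, s=sin(0.1609/2)=0.080363; N=√[2·2·1·6]=4.898979
k: max(0,(-1)−(0))=0 … min(2+(-1),2−(0))=1
  k=0: (−1)^1·4.8990/(2)·0.9968^3·0.0804^1 = -0.194945
  k=1: (−1)^2·4.8990/(2)·0.9968^1·0.0804^3 = +0.001267
d^2_{0,-1}(0.1609) = -0.194945 +0.001267 = -0.193678
|D^2_{0,-1}|² = |d^2_{0,-1}(β)|² = (-0.193678)² = 0.037511 (the z-rotation phases have unit modulus)

P=0.0375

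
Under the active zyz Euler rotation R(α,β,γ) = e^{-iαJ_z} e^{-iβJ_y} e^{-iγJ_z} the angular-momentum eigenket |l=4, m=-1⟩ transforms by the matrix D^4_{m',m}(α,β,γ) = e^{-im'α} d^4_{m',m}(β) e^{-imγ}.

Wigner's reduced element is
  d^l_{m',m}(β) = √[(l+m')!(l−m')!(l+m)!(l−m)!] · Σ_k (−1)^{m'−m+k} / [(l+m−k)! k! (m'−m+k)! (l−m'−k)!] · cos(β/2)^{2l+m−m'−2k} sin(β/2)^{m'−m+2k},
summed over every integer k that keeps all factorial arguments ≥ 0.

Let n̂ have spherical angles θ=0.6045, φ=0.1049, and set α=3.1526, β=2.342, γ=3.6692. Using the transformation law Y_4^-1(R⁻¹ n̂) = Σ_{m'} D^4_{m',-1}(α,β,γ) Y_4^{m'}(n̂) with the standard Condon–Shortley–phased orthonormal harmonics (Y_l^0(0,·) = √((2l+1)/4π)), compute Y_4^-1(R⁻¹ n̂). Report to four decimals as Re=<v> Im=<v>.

Re=-0.3368 Im=-0.0902

Need the full column D^4_{m',-1} for m'=−4..4 at α=3.1526, β=2.342, γ=3.6692.
cos(β/2)=0.389231, sin(β/2)=0.921140
d^4_{-4,-1}: single k=3 term ⇒ +0.052252;  D = -0.043945-0.028269i
d^4_{-3,-1}: k∈[2..3] ⇒ +0.023419 -0.218600 = -0.195181;  D = -0.165303-0.103782i
d^4_{-2,-1}: k∈[1..3] ⇒ +0.005289 -0.148122 +0.553051 = +0.410219;  D = -0.349803-0.214284i
d^4_{-1,-1}: k∈[0..3] ⇒ +0.000527 -0.044257 +0.495739 -0.925484 = -0.473476;  D = -0.406441-0.242868i
d^4_{0,-1}: k∈[0..3] ⇒ -0.005576 +0.187361 -1.049341 +0.979496 = +0.111940;  D = -0.096718-0.056358i
d^4_{1,-1}: k∈[0..3] ⇒ +0.029505 -0.495739 +1.388226 -0.518330 = +0.403662;  D = +0.350986+0.199380i
d^4_{2,-1}: k∈[0..2] ⇒ -0.098748 +0.829577 -0.929231 = -0.198403;  D = +0.173580+0.096092i
d^4_{3,-1}: k∈[0..1] ⇒ +0.218600 -0.734580 = -0.515980;  D = -0.454148-0.244918i
d^4_{4,-1}: single k=0 term ⇒ -0.292647;  D = +0.259091+0.136066i
Y_4^{m'}(θ=0.6045,φ=0.1049) and Σ D·Y over m':
  (-0.0439-0.0283i)·(+0.0422-0.0188i)  (-0.1653-0.1038i)·(+0.1798-0.0585i)  (-0.3498-0.2143i)·(+0.3952-0.0841i)  (-0.4064-0.2429i)·(+0.3826-0.0403i)  (-0.0967-0.0564i)·(-0.1342+0.0000i)  (+0.3510+0.1994i)·(-0.3826-0.0403i)  (+0.1736+0.0961i)·(+0.3952+0.0841i)  (-0.4541-0.2449i)·(-0.1798-0.0585i)  (+0.2591+0.1361i)·(+0.0422+0.0188i)
Y_4^-1(R⁻¹ n̂) = -0.336785-0.090185i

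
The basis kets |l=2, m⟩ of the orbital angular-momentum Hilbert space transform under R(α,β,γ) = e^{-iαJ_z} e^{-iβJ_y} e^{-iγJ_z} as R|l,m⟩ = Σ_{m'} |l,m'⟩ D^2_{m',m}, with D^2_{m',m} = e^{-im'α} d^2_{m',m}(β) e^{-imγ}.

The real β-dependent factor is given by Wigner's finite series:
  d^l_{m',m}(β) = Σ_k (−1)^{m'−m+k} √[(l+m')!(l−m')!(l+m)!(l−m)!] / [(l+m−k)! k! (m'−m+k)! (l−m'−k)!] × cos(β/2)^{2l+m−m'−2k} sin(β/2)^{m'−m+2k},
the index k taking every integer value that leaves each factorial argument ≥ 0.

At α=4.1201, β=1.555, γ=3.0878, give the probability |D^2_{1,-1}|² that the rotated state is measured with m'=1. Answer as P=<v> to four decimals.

P=0.2577

Split into d^2_{1,-1}(β=1.555) × two z-phases.
With c≡cos(β/2)=0.712670 and s≡sin(β/2)=0.701500, N=[6·1·1·6]^{1/2}=6.000000
The bounds max(0,m−m')=0 and min(l+m,l−m')=1 give 2 terms
  k=0: (−1)^2·6.0000/(2)·0.7127^2·0.7015^2 = +0.749813
  k=1: (−1)^3·6.0000/(6)·0.7127^0·0.7015^4 = -0.242165
d^2_{1,-1}(1.555) = +0.749813 -0.242165 = +0.507648
|D^2_{1,-1}|² = |d^2_{1,-1}(β)|² = (+0.507648)² = 0.257707 (the z-rotation phases have unit modulus)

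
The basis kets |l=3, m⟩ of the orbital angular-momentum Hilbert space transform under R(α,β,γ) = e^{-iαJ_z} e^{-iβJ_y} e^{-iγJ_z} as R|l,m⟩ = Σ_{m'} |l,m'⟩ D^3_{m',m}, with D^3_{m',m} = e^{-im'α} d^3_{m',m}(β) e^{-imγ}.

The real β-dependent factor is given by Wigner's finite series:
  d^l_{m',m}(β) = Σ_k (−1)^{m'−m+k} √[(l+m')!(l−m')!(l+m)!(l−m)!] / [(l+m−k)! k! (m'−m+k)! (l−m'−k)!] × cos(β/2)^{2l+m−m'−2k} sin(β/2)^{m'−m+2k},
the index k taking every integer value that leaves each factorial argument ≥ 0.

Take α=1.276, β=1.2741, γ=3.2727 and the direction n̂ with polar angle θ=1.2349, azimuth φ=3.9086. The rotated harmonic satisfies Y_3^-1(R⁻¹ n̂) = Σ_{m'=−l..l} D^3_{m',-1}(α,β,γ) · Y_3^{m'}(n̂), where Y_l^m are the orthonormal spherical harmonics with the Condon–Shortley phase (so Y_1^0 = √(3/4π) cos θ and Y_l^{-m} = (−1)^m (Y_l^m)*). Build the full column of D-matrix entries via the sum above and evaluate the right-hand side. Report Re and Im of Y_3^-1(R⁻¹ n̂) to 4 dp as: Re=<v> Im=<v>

Need the full column D^3_{m',-1} for m'=−3..3 at α=1.276, β=1.2741, γ=3.2727.
cos(β/2)=0.803854, sin(β/2)=0.594827
d^3_{-3,-1}: single k=2 term ⇒ +0.572183;  D = +0.391394+0.417378i
d^3_{-2,-1}: k∈[1..2] ⇒ +0.631359 -0.691405 = -0.060047;  D = -0.053845+0.026576i
d^3_{-1,-1}: k∈[0..2] ⇒ +0.269813 -1.181897 +0.485364 = -0.426720;  D = +0.069538+0.421016i
d^3_{0,-1}: k∈[0..2] ⇒ -0.691619 +1.136095 -0.207358 = +0.237118;  D = -0.235083-0.030999i
d^3_{1,-1}: k∈[0..2] ⇒ +0.886423 -0.647152 +0.044294 = +0.283565;  D = -0.117153+0.258233i
d^3_{2,-1}: k∈[0..1] ⇒ -0.691405 +0.189291 = -0.502115;  D = -0.377261-0.331351i
d^3_{3,-1}: single k=0 term ⇒ +0.313301;  D = +0.266225-0.165172i
Y_3^{m'}(θ=1.2349,φ=3.9086) and Σ D·Y over m':
  (+0.3914+0.4174i)·(+0.2342+0.2616i)  (-0.0538+0.0266i)·(+0.0110-0.3001i)  (+0.0695+0.4210i)·(+0.1003-0.0967i)  (-0.2351-0.0310i)·(-0.3022+0.0000i)  (-0.1172+0.2582i)·(-0.1003-0.0967i)  (-0.3773-0.3314i)·(+0.0110+0.3001i)  (+0.2662-0.1652i)·(-0.2342+0.2616i)
Y_3^-1(R⁻¹ n̂) = +0.221452+0.238357i

Re=0.2215 Im=0.2384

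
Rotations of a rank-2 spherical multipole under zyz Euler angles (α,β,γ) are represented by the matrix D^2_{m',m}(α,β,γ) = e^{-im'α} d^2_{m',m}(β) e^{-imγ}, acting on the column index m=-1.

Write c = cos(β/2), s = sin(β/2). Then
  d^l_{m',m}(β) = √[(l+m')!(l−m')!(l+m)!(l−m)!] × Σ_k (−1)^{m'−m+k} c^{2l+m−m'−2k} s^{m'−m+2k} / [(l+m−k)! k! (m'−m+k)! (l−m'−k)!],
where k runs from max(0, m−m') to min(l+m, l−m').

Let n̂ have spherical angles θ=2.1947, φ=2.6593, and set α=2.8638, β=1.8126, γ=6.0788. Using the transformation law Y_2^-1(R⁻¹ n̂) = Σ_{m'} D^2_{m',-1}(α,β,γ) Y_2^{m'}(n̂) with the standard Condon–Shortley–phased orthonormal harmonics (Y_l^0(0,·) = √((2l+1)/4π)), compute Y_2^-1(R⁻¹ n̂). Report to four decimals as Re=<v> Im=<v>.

Need the full column D^2_{m',-1} for m'=−2..2 at α=2.8638, β=1.8126, γ=6.0788.
cos(β/2)=0.616663, sin(β/2)=0.787227
d^2_{-2,-1}: single k=1 term ⇒ +0.369210;  D = +0.267624-0.254349i
d^2_{-1,-1}: k∈[0..1] ⇒ +0.144607 -0.706996 = -0.562389;  D = +0.498269-0.260785i
d^2_{0,-1}: k∈[0..1] ⇒ -0.452188 +0.736926 = +0.284738;  D = +0.278812-0.057792i
d^2_{1,-1}: k∈[0..1] ⇒ +0.706996 -0.384062 = +0.322935;  D = -0.322065-0.023684i
d^2_{2,-1}: single k=0 term ⇒ -0.601698;  D = -0.564970-0.206999i
Y_2^{m'}(θ=2.1947,φ=2.6593) and Σ D·Y over m':
  (+0.2676-0.2543i)·(+0.1450+0.2091i)  (+0.4983-0.2608i)·(+0.3245+0.1699i)  (+0.2788-0.0578i)·(+0.0075+0.0000i)  (-0.3221-0.0237i)·(-0.3245+0.1699i)  (-0.5650-0.2070i)·(+0.1450-0.2091i)
Y_2^-1(R⁻¹ n̂) = +0.283439+0.059773i

Re=0.2834 Im=0.0598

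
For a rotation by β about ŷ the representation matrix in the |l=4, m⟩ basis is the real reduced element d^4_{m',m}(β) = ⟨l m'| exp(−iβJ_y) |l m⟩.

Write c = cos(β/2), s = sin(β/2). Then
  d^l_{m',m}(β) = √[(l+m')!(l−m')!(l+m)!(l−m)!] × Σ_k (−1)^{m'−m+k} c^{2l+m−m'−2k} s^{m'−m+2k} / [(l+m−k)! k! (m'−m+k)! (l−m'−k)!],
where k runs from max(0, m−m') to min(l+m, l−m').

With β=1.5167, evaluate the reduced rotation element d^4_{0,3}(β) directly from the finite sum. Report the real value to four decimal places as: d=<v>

d^4_{0,3}(β=1.5167) via Wigner's sum:
c=cos(1.5167/2)=0.725972, s=sin(1.5167/2)=0.687725; N=√[24·24·5040·1]=1703.830978
Admissible k: 3..4 (factorial args all ≥0)
  k=3: (−1)^0·1703.8310/(144)·0.7260^5·0.6877^3 = +0.776079
  k=4: (−1)^1·1703.8310/(144)·0.7260^3·0.6877^5 = -0.696459
d^4_{0,3}(1.5167) = +0.776079 -0.696459 = +0.079620

d=0.0796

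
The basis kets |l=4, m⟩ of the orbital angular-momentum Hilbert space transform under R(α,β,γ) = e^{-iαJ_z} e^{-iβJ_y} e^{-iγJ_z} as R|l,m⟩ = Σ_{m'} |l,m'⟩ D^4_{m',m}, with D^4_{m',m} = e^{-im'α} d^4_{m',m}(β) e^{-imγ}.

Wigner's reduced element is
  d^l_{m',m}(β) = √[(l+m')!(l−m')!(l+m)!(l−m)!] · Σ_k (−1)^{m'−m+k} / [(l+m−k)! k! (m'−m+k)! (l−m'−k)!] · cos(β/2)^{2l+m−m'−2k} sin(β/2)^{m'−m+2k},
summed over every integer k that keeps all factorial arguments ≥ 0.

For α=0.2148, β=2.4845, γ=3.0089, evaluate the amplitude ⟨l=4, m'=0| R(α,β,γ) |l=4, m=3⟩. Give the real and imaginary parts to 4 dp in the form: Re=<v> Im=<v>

D^4_{0,3}(0.2148,2.4845,3.0089) = e^{-i·0·0.2148}·d^4_{0,3}(2.4845)·e^{-i·3·3.0089}. Compute d first:
Half-angle: c=0.322667, s=0.946512. N=√(24·24·5040·1)=1703.830978
Admissible k: 3..4 (factorial args all ≥0)
  k=3: (−1)^0·1703.8310/(144)·0.3227^5·0.9465^3 = +0.035093
  k=4: (−1)^1·1703.8310/(144)·0.3227^3·0.9465^5 = -0.301968
d^4_{0,3}(2.4845) = +0.035093 -0.301968 = -0.266875
Phases: e^{-i·(0)·0.2148}=+1.000000+0.000000i, e^{-i·(3)·3.0089}=-0.921808-0.387647i ⇒ D=+0.246008+0.103453i

Re=0.2460 Im=0.1035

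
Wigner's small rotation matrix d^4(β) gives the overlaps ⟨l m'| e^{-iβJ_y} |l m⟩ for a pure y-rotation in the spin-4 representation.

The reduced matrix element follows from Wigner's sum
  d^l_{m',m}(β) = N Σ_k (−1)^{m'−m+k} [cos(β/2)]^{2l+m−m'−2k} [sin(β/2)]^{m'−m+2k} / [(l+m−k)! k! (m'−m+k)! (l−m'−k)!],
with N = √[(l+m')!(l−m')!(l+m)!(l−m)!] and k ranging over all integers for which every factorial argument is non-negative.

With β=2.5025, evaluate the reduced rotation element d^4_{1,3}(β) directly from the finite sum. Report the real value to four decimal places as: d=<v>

d=-0.0978

d^4_{1,3}(β=2.5025) via Wigner's sum:
With c≡cos(β/2)=0.314136 and s≡sin(β/2)=0.949378, N=[120·6·5040·1]^{1/2}=1904.940944
Admissible k: 2..3 (factorial args all ≥0)
  k=2: (−1)^0·1904.9409/(240)·0.3141^6·0.9494^2 = +0.006875
  k=3: (−1)^1·1904.9409/(144)·0.3141^4·0.9494^4 = -0.104652
d^4_{1,3}(2.5025) = +0.006875 -0.104652 = -0.097777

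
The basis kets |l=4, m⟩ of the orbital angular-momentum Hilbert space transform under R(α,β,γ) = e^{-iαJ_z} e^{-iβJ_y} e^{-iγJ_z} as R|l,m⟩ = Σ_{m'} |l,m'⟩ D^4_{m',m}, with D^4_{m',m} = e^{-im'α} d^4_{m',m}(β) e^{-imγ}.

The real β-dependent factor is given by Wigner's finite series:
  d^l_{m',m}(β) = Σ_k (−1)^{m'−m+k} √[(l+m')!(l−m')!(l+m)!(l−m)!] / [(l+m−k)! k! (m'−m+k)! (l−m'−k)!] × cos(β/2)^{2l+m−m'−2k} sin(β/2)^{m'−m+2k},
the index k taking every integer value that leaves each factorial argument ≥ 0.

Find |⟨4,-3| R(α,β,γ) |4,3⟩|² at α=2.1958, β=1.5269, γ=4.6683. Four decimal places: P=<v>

P=0.1204

First d^4_{-3,3}(β=1.5269), then the phase factors e^{-i(-3)α} and e^{-i(3)γ}:
With c≡cos(β/2)=0.722455 and s≡sin(β/2)=0.691418, N=[1·5040·5040·1]^{1/2}=5040.000000
k∈{6,7} keeps every argument non-negative
  k=6: (−1)^0·5040.0000/(720)·0.7225^2·0.6914^6 = +0.399175
  k=7: (−1)^1·5040.0000/(5040)·0.7225^0·0.6914^8 = -0.052231
d^4_{-3,3}(1.5269) = +0.399175 -0.052231 = +0.346945
|D^4_{-3,3}|² = |d^4_{-3,3}(β)|² = (+0.346945)² = 0.120371 (the z-rotation phases have unit modulus)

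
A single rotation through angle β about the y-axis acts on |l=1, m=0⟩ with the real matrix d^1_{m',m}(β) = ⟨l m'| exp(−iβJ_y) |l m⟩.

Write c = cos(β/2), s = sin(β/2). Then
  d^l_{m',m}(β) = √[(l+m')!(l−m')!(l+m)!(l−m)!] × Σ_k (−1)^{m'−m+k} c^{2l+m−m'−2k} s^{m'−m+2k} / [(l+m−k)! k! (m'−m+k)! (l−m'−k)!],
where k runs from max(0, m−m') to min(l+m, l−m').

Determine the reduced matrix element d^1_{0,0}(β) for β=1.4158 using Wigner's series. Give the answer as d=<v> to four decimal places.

d=0.1544

d^1_{0,0}(β=1.4158) via Wigner's sum:
With c≡cos(β/2)=0.759729 and s≡sin(β/2)=0.650240, N=[1·1·1·1]^{1/2}=1.000000
Admissible k: 0..1 (factorial args all ≥0)
  k=0: (−1)^0·1.0000/(1)·0.7597^2·0.6502^0 = +0.577188
  k=1: (−1)^1·1.0000/(1)·0.7597^0·0.6502^2 = -0.422812
d^1_{0,0}(1.4158) = +0.577188 -0.422812 = +0.154376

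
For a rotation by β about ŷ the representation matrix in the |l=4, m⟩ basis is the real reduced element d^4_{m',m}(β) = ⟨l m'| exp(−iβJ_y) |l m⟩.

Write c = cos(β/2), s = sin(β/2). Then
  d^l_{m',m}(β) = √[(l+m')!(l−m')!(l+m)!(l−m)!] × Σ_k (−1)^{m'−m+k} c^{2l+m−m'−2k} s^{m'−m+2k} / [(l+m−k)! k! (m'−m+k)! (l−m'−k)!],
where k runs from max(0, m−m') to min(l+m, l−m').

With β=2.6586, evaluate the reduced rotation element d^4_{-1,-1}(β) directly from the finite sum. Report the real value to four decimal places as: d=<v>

d=-0.3947

d^4_{-1,-1}(β=2.6586) via Wigner's sum:
With c≡cos(β/2)=0.239156 and s≡sin(β/2)=0.970981, N=[6·120·6·120]^{1/2}=720.000000
k∈{0,1,2,3} keeps every argument non-negative
  k=0: (−1)^0·720.0000/(720)·0.2392^8·0.9710^0 = +0.000011
  k=1: (−1)^1·720.0000/(48)·0.2392^6·0.9710^2 = -0.002646
  k=2: (−1)^2·720.0000/(24)·0.2392^4·0.9710^4 = +0.087234
  k=3: (−1)^3·720.0000/(72)·0.2392^2·0.9710^6 = -0.479321
d^4_{-1,-1}(2.6586) = +0.000011 -0.002646 +0.087234 -0.479321 = -0.394722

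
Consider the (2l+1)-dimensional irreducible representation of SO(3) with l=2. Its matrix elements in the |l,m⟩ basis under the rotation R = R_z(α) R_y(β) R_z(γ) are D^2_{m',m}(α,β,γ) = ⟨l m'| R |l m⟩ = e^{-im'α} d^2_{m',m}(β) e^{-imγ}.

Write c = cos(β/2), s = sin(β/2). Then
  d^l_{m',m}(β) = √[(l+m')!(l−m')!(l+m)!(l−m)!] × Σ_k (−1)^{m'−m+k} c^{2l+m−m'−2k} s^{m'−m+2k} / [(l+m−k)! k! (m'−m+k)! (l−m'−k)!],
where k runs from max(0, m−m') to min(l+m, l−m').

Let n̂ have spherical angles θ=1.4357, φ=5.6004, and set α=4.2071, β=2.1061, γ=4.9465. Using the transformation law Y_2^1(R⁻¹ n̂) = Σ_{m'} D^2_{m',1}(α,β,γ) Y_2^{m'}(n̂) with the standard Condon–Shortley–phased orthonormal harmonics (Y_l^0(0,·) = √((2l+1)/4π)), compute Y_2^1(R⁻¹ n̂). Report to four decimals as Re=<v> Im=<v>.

Need the full column D^2_{m',1} for m'=−2..2 at α=4.2071, β=2.1061, γ=4.9465.
cos(β/2)=0.494923, sin(β/2)=0.868937
d^2_{-2,1}: single k=3 term ⇒ +0.649430;  D = -0.615203-0.208050i
d^2_{-1,1}: k∈[2..3] ⇒ +0.554847 -0.570102 = -0.015255;  D = -0.011272+0.010280i
d^2_{0,1}: k∈[1..2] ⇒ +0.258034 -0.795386 = -0.537352;  D = -0.124654-0.522693i
d^2_{1,1}: k∈[0..1] ⇒ +0.060000 -0.554847 = -0.494847;  D = +0.476763+0.132553i
d^2_{2,1}: single k=0 term ⇒ -0.210684;  D = -0.147640+0.150301i
Y_2^{m'}(θ=1.4357,φ=5.6004) and Σ D·Y over m':
  (-0.6152-0.2081i)·(+0.0773+0.3713i)  (-0.0113+0.0103i)·(+0.0800+0.0651i)  (-0.1247-0.5227i)·(-0.2982+0.0000i)  (+0.4768+0.1326i)·(-0.0800+0.0651i)  (-0.1476+0.1503i)·(+0.0773-0.3713i)
Y_2^1(R⁻¹ n̂) = +0.062944-0.001690i

Re=0.0629 Im=-0.0017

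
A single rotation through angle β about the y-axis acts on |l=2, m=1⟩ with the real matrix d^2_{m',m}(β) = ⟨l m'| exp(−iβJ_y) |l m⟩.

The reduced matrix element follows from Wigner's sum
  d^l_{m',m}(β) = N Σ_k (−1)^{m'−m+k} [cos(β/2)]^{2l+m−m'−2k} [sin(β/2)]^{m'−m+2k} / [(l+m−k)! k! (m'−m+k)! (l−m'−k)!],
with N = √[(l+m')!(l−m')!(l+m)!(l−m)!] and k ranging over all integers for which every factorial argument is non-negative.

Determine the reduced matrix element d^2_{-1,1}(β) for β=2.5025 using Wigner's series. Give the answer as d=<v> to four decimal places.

d=-0.5455

d^2_{-1,1}(β=2.5025) via Wigner's sum:
Half-angle: c=0.314136, s=0.949378. N=√(1·6·6·1)=6.000000
k: max(0,(1)−(-1))=2 … min(2+(1),2−(-1))=3
  k=2: (−1)^0·6.0000/(2)·0.3141^2·0.9494^2 = +0.266830
  k=3: (−1)^1·6.0000/(6)·0.3141^0·0.9494^4 = -0.812375
d^2_{-1,1}(2.5025) = +0.266830 -0.812375 = -0.545545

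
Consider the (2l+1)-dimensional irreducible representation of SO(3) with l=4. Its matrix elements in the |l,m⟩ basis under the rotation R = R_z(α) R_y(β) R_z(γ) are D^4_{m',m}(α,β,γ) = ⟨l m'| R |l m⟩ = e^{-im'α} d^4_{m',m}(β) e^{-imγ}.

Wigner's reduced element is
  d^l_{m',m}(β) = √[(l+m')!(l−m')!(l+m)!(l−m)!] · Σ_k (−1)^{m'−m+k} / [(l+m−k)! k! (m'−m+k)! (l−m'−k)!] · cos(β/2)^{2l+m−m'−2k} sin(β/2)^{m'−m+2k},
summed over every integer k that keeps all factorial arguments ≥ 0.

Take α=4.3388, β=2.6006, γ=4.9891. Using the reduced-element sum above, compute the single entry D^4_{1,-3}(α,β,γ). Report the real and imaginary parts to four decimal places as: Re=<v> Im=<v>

Re=0.1420 Im=0.3693

D^4_{1,-3}(4.3388,2.6006,4.9891) = e^{-i·1·4.3388}·d^4_{1,-3}(2.6006)·e^{-i·-3·4.9891}. Compute d first:
c=cos(2.6006/2)=0.267210, s=sin(2.6006/2)=0.963638; N=√[120·6·1·5040]=1904.940944
The bounds max(0,m−m')=0 and min(l+m,l−m')=1 give 2 terms
  k=0: (−1)^4·1904.9409/(144)·0.2672^4·0.9636^4 = +0.058155
  k=1: (−1)^5·1904.9409/(240)·0.2672^2·0.9636^6 = -0.453795
d^4_{1,-3}(2.6006) = +0.058155 -0.453795 = -0.395640
Attach z-rotation phases: D = e^{-i(1)(4.3388)}·(-0.395640)·e^{-i(-3)(4.9891)} = +0.141990+0.369283i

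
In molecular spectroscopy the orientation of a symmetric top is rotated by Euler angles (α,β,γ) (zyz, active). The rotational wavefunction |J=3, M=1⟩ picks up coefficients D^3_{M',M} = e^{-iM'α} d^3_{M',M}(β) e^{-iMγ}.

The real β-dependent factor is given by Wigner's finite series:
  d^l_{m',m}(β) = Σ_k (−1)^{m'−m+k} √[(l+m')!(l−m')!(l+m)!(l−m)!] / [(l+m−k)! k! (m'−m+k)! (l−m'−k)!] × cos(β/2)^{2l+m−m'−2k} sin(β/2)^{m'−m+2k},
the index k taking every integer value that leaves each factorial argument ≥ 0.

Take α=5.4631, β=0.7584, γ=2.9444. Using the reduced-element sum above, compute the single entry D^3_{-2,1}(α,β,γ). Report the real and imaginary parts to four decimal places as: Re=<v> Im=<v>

First d^3_{-2,1}(β=0.7584), then the phase factors e^{-i(-2)α} and e^{-i(1)γ}:
Half-angle: c=0.928961, s=0.370177. N=√(1·120·24·2)=75.894664
k: max(0,(1)−(-2))=3 … min(3+(1),3−(-2))=4
  k=3: (−1)^0·75.8947/(12)·0.9290^3·0.3702^3 = +0.257189
  k=4: (−1)^1·75.8947/(24)·0.9290^1·0.3702^5 = -0.020420
d^3_{-2,1}(0.7584) = +0.257189 -0.020420 = +0.236769
Phases: e^{-i·(-2)·5.4631}=-0.069319-0.997595i, e^{-i·(1)·2.9444}=-0.980620-0.195917i ⇒ D=-0.030181+0.234838i

Re=-0.0302 Im=0.2348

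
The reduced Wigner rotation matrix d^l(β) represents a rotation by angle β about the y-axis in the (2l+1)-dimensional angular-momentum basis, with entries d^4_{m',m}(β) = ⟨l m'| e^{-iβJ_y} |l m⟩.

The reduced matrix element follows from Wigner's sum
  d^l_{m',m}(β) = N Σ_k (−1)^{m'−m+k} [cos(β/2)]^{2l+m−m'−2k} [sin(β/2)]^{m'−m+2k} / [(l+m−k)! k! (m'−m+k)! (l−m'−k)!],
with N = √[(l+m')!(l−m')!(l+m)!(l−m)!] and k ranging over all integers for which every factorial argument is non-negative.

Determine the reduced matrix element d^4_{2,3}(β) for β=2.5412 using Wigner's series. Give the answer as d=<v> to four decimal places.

d=-0.0214

d^4_{2,3}(β=2.5412) via Wigner's sum:
Half-angle: c=0.295708, s=0.955278. N=√(720·2·5040·1)=2693.993318
k∈{1,2} keeps every argument non-negative
  k=1: (−1)^0·2693.9933/(720)·0.2957^7·0.9553^1 = +0.000707
  k=2: (−1)^1·2693.9933/(240)·0.2957^5·0.9553^3 = -0.022125
d^4_{2,3}(2.5412) = +0.000707 -0.022125 = -0.021419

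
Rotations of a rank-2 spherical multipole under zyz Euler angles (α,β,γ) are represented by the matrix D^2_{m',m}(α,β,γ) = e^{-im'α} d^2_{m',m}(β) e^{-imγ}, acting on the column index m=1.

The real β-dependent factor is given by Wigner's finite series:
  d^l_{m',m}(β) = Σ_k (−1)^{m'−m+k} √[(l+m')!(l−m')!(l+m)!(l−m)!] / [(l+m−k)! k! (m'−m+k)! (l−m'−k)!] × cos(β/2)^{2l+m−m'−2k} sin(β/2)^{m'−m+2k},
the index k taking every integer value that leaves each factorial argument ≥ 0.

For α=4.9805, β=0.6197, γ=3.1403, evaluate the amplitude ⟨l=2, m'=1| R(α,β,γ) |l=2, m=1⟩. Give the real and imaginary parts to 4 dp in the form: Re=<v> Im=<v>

D^2_{1,1}(4.9805,0.6197,3.1403) = e^{-i·1·4.9805}·d^2_{1,1}(0.6197)·e^{-i·1·3.1403}. Compute d first:
c=cos(0.6197/2)=0.952379, s=sin(0.6197/2)=0.304916; N=√[6·1·6·1]=6.000000
Admissible k: 0..1 (factorial args all ≥0)
  k=0: (−1)^0·6.0000/(6)·0.9524^4·0.3049^0 = +0.822697
  k=1: (−1)^1·6.0000/(2)·0.9524^2·0.3049^2 = -0.252989
d^2_{1,1}(0.6197) = +0.822697 -0.252989 = +0.569708
D = (+0.264910+0.964273i)·(+0.569708)·(-0.999999-0.001293i) = -0.150211-0.549549i

Re=-0.1502 Im=-0.5495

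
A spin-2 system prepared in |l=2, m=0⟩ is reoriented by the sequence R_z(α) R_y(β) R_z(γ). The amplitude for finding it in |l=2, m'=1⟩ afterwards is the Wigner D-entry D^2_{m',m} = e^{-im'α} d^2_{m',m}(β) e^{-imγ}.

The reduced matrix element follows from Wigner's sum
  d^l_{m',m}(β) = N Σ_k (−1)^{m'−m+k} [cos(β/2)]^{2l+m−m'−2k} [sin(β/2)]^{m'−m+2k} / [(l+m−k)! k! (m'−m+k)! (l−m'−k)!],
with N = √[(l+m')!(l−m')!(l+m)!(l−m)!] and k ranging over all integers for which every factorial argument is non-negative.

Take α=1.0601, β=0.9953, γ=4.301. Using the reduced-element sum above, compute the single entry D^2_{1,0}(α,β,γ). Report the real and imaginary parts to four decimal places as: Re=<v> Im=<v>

Re=-0.2733 Im=0.4878

D^2_{1,0}(1.0601,0.9953,4.301) = e^{-i·1·1.0601}·d^2_{1,0}(0.9953)·e^{-i·0·4.301}. Compute d first:
Half-angle: c=0.878707, s=0.477362. N=√(6·1·2·2)=4.898979
k: max(0,(0)−(1))=0 … min(2+(0),2−(1))=1
  k=0: (−1)^1·4.8990/(2)·0.8787^3·0.4774^1 = -0.793333
  k=1: (−1)^2·4.8990/(2)·0.8787^1·0.4774^3 = +0.234133
d^2_{1,0}(0.9953) = -0.793333 +0.234133 = -0.559200
Phases: e^{-i·(1)·1.0601}=+0.488785-0.872404i, e^{-i·(0)·4.301}=+1.000000+0.000000i ⇒ D=-0.273328+0.487848i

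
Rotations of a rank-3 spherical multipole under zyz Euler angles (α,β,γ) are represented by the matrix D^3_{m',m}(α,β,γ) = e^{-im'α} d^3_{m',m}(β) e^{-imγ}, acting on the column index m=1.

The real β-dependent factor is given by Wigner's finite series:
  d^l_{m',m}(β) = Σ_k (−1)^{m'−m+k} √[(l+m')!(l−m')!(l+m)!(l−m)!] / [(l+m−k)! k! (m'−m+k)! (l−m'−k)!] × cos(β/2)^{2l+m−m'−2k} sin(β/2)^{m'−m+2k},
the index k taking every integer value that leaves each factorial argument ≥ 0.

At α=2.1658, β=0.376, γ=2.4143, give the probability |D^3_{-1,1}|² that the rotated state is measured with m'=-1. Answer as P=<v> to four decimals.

D^3_{-1,1}(2.1658,0.376,2.4143) = e^{-i·-1·2.1658}·d^3_{-1,1}(0.376)·e^{-i·1·2.4143}. Compute d first:
c=cos(0.376/2)=0.982380, s=sin(0.376/2)=0.186895; N=√[2·24·24·2]=48.000000
Admissible k: 2..4 (factorial args all ≥0)
  k=2: (−1)^0·48.0000/(8)·0.9824^4·0.1869^2 = +0.195192
  k=3: (−1)^1·48.0000/(6)·0.9824^2·0.1869^4 = -0.009420
  k=4: (−1)^2·48.0000/(48)·0.9824^0·0.1869^6 = +0.000043
d^3_{-1,1}(0.376) = +0.195192 -0.009420 +0.000043 = +0.185815
|D^3_{-1,1}|² = |d^3_{-1,1}(β)|² = (+0.185815)² = 0.034527 (the z-rotation phases have unit modulus)

P=0.0345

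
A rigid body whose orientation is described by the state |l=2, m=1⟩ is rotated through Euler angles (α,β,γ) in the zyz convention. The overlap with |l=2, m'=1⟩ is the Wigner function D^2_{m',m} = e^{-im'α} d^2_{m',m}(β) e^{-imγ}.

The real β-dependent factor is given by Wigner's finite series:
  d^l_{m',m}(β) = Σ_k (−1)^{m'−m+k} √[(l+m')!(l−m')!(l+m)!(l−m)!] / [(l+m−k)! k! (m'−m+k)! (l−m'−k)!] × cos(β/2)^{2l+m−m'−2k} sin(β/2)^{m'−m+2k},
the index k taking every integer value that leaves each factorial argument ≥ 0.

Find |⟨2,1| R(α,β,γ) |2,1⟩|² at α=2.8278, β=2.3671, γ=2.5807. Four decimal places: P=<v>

Split into d^2_{1,1}(β=2.3671) × two z-phases.
With c≡cos(β/2)=0.377640 and s≡sin(β/2)=0.925952, N=[6·1·6·1]^{1/2}=6.000000
k∈{0,1} keeps every argument non-negative
  k=0: (−1)^0·6.0000/(6)·0.3776^4·0.9260^0 = +0.020338
  k=1: (−1)^1·6.0000/(2)·0.3776^2·0.9260^2 = -0.366822
d^2_{1,1}(2.3671) = +0.020338 -0.366822 = -0.346483
|D^2_{1,1}|² = |d^2_{1,1}(β)|² = (-0.346483)² = 0.120051 (the z-rotation phases have unit modulus)

P=0.1201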